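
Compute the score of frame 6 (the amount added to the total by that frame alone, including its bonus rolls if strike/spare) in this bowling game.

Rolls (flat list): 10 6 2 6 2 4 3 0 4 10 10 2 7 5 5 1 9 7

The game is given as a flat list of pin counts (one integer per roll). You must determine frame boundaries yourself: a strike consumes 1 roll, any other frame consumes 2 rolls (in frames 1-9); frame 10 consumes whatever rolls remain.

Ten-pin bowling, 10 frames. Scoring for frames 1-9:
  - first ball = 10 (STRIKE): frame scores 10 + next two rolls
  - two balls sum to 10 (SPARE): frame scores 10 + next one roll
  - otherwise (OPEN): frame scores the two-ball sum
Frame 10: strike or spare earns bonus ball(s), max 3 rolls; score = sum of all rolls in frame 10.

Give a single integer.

Frame 1: STRIKE. 10 + next two rolls (6+2) = 18. Cumulative: 18
Frame 2: OPEN (6+2=8). Cumulative: 26
Frame 3: OPEN (6+2=8). Cumulative: 34
Frame 4: OPEN (4+3=7). Cumulative: 41
Frame 5: OPEN (0+4=4). Cumulative: 45
Frame 6: STRIKE. 10 + next two rolls (10+2) = 22. Cumulative: 67
Frame 7: STRIKE. 10 + next two rolls (2+7) = 19. Cumulative: 86
Frame 8: OPEN (2+7=9). Cumulative: 95

Answer: 22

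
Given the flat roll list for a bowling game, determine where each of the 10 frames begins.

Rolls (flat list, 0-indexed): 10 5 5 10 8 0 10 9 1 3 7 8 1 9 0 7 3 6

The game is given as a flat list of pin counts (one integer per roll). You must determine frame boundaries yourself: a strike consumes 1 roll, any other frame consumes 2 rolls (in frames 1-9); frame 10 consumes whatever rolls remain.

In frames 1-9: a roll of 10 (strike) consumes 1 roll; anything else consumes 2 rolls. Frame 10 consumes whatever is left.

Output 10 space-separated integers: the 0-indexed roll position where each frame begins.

Frame 1 starts at roll index 0: roll=10 (strike), consumes 1 roll
Frame 2 starts at roll index 1: rolls=5,5 (sum=10), consumes 2 rolls
Frame 3 starts at roll index 3: roll=10 (strike), consumes 1 roll
Frame 4 starts at roll index 4: rolls=8,0 (sum=8), consumes 2 rolls
Frame 5 starts at roll index 6: roll=10 (strike), consumes 1 roll
Frame 6 starts at roll index 7: rolls=9,1 (sum=10), consumes 2 rolls
Frame 7 starts at roll index 9: rolls=3,7 (sum=10), consumes 2 rolls
Frame 8 starts at roll index 11: rolls=8,1 (sum=9), consumes 2 rolls
Frame 9 starts at roll index 13: rolls=9,0 (sum=9), consumes 2 rolls
Frame 10 starts at roll index 15: 3 remaining rolls

Answer: 0 1 3 4 6 7 9 11 13 15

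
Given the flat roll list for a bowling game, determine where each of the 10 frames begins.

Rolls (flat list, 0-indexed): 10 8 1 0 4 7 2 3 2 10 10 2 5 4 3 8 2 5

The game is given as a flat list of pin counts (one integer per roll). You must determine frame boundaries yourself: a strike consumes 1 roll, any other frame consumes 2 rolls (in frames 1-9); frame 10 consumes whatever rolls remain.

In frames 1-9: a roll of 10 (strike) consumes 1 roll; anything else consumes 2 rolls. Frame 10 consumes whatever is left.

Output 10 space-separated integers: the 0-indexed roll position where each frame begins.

Frame 1 starts at roll index 0: roll=10 (strike), consumes 1 roll
Frame 2 starts at roll index 1: rolls=8,1 (sum=9), consumes 2 rolls
Frame 3 starts at roll index 3: rolls=0,4 (sum=4), consumes 2 rolls
Frame 4 starts at roll index 5: rolls=7,2 (sum=9), consumes 2 rolls
Frame 5 starts at roll index 7: rolls=3,2 (sum=5), consumes 2 rolls
Frame 6 starts at roll index 9: roll=10 (strike), consumes 1 roll
Frame 7 starts at roll index 10: roll=10 (strike), consumes 1 roll
Frame 8 starts at roll index 11: rolls=2,5 (sum=7), consumes 2 rolls
Frame 9 starts at roll index 13: rolls=4,3 (sum=7), consumes 2 rolls
Frame 10 starts at roll index 15: 3 remaining rolls

Answer: 0 1 3 5 7 9 10 11 13 15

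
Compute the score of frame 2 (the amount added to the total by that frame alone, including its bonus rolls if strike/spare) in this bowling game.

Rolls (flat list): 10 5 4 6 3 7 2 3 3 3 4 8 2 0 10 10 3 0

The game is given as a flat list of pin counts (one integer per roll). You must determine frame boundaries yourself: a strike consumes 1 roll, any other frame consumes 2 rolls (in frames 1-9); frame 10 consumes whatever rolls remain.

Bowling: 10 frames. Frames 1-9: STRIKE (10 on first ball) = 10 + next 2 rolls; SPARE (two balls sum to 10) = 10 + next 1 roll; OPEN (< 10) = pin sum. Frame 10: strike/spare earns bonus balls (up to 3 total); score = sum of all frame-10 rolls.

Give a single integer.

Answer: 9

Derivation:
Frame 1: STRIKE. 10 + next two rolls (5+4) = 19. Cumulative: 19
Frame 2: OPEN (5+4=9). Cumulative: 28
Frame 3: OPEN (6+3=9). Cumulative: 37
Frame 4: OPEN (7+2=9). Cumulative: 46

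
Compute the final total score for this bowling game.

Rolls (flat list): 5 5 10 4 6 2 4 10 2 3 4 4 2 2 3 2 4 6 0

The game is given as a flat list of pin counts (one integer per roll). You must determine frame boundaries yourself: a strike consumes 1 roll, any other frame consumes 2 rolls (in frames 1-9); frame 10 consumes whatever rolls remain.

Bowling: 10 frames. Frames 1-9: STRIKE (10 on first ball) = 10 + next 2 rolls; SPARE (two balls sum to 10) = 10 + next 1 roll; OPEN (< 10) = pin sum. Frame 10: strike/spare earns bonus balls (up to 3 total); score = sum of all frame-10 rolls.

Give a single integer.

Frame 1: SPARE (5+5=10). 10 + next roll (10) = 20. Cumulative: 20
Frame 2: STRIKE. 10 + next two rolls (4+6) = 20. Cumulative: 40
Frame 3: SPARE (4+6=10). 10 + next roll (2) = 12. Cumulative: 52
Frame 4: OPEN (2+4=6). Cumulative: 58
Frame 5: STRIKE. 10 + next two rolls (2+3) = 15. Cumulative: 73
Frame 6: OPEN (2+3=5). Cumulative: 78
Frame 7: OPEN (4+4=8). Cumulative: 86
Frame 8: OPEN (2+2=4). Cumulative: 90
Frame 9: OPEN (3+2=5). Cumulative: 95
Frame 10: SPARE. Sum of all frame-10 rolls (4+6+0) = 10. Cumulative: 105

Answer: 105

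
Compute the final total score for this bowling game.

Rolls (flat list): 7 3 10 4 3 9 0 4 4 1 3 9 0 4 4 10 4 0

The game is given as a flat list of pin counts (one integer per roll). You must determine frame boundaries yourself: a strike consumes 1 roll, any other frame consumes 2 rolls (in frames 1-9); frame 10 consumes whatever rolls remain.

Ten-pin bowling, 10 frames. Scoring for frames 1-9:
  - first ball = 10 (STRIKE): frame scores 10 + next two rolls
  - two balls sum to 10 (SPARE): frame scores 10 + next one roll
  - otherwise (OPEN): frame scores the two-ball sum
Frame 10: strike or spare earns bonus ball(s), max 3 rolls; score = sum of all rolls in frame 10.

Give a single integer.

Answer: 100

Derivation:
Frame 1: SPARE (7+3=10). 10 + next roll (10) = 20. Cumulative: 20
Frame 2: STRIKE. 10 + next two rolls (4+3) = 17. Cumulative: 37
Frame 3: OPEN (4+3=7). Cumulative: 44
Frame 4: OPEN (9+0=9). Cumulative: 53
Frame 5: OPEN (4+4=8). Cumulative: 61
Frame 6: OPEN (1+3=4). Cumulative: 65
Frame 7: OPEN (9+0=9). Cumulative: 74
Frame 8: OPEN (4+4=8). Cumulative: 82
Frame 9: STRIKE. 10 + next two rolls (4+0) = 14. Cumulative: 96
Frame 10: OPEN. Sum of all frame-10 rolls (4+0) = 4. Cumulative: 100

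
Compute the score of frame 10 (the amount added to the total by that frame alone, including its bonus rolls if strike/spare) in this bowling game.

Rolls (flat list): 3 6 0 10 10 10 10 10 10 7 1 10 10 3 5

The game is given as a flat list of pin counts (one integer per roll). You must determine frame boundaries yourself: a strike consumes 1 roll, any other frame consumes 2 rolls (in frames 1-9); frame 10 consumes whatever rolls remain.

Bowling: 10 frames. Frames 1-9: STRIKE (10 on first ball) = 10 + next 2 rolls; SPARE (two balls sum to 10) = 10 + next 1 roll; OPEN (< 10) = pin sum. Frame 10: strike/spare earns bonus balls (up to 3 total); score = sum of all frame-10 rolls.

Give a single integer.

Answer: 18

Derivation:
Frame 1: OPEN (3+6=9). Cumulative: 9
Frame 2: SPARE (0+10=10). 10 + next roll (10) = 20. Cumulative: 29
Frame 3: STRIKE. 10 + next two rolls (10+10) = 30. Cumulative: 59
Frame 4: STRIKE. 10 + next two rolls (10+10) = 30. Cumulative: 89
Frame 5: STRIKE. 10 + next two rolls (10+10) = 30. Cumulative: 119
Frame 6: STRIKE. 10 + next two rolls (10+7) = 27. Cumulative: 146
Frame 7: STRIKE. 10 + next two rolls (7+1) = 18. Cumulative: 164
Frame 8: OPEN (7+1=8). Cumulative: 172
Frame 9: STRIKE. 10 + next two rolls (10+3) = 23. Cumulative: 195
Frame 10: STRIKE. Sum of all frame-10 rolls (10+3+5) = 18. Cumulative: 213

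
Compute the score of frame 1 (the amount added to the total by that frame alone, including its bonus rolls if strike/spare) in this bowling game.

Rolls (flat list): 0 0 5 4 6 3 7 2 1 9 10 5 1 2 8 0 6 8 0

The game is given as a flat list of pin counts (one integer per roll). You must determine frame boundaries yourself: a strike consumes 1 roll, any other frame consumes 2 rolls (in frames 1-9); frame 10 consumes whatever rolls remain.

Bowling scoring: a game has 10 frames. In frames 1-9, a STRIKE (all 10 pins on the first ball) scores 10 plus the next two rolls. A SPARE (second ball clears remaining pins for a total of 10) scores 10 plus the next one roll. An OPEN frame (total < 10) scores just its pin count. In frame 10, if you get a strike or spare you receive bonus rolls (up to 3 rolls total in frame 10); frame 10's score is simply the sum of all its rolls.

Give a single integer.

Frame 1: OPEN (0+0=0). Cumulative: 0
Frame 2: OPEN (5+4=9). Cumulative: 9
Frame 3: OPEN (6+3=9). Cumulative: 18

Answer: 0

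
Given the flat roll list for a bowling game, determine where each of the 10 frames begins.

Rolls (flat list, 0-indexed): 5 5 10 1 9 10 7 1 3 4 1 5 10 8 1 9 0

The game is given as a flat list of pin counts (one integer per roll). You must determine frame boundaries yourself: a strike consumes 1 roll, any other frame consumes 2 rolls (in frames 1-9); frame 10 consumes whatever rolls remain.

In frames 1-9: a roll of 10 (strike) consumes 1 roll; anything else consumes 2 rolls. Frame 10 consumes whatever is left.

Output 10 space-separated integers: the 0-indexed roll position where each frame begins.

Frame 1 starts at roll index 0: rolls=5,5 (sum=10), consumes 2 rolls
Frame 2 starts at roll index 2: roll=10 (strike), consumes 1 roll
Frame 3 starts at roll index 3: rolls=1,9 (sum=10), consumes 2 rolls
Frame 4 starts at roll index 5: roll=10 (strike), consumes 1 roll
Frame 5 starts at roll index 6: rolls=7,1 (sum=8), consumes 2 rolls
Frame 6 starts at roll index 8: rolls=3,4 (sum=7), consumes 2 rolls
Frame 7 starts at roll index 10: rolls=1,5 (sum=6), consumes 2 rolls
Frame 8 starts at roll index 12: roll=10 (strike), consumes 1 roll
Frame 9 starts at roll index 13: rolls=8,1 (sum=9), consumes 2 rolls
Frame 10 starts at roll index 15: 2 remaining rolls

Answer: 0 2 3 5 6 8 10 12 13 15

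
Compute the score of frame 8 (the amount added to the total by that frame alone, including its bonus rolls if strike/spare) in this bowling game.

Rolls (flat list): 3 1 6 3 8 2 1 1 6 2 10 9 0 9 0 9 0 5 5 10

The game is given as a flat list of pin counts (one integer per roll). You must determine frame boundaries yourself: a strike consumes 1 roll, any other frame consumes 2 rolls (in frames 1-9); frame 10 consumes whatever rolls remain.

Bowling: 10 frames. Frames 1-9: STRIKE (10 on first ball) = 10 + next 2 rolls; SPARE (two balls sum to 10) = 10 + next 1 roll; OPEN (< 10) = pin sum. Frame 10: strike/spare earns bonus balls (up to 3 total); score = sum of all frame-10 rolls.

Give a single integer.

Frame 1: OPEN (3+1=4). Cumulative: 4
Frame 2: OPEN (6+3=9). Cumulative: 13
Frame 3: SPARE (8+2=10). 10 + next roll (1) = 11. Cumulative: 24
Frame 4: OPEN (1+1=2). Cumulative: 26
Frame 5: OPEN (6+2=8). Cumulative: 34
Frame 6: STRIKE. 10 + next two rolls (9+0) = 19. Cumulative: 53
Frame 7: OPEN (9+0=9). Cumulative: 62
Frame 8: OPEN (9+0=9). Cumulative: 71
Frame 9: OPEN (9+0=9). Cumulative: 80
Frame 10: SPARE. Sum of all frame-10 rolls (5+5+10) = 20. Cumulative: 100

Answer: 9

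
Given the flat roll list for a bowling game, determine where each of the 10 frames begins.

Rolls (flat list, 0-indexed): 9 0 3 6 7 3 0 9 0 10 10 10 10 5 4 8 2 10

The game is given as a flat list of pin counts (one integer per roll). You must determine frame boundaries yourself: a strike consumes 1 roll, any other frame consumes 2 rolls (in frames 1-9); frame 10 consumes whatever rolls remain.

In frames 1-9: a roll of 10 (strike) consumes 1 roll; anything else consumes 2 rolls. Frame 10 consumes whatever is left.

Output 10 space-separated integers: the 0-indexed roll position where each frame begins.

Frame 1 starts at roll index 0: rolls=9,0 (sum=9), consumes 2 rolls
Frame 2 starts at roll index 2: rolls=3,6 (sum=9), consumes 2 rolls
Frame 3 starts at roll index 4: rolls=7,3 (sum=10), consumes 2 rolls
Frame 4 starts at roll index 6: rolls=0,9 (sum=9), consumes 2 rolls
Frame 5 starts at roll index 8: rolls=0,10 (sum=10), consumes 2 rolls
Frame 6 starts at roll index 10: roll=10 (strike), consumes 1 roll
Frame 7 starts at roll index 11: roll=10 (strike), consumes 1 roll
Frame 8 starts at roll index 12: roll=10 (strike), consumes 1 roll
Frame 9 starts at roll index 13: rolls=5,4 (sum=9), consumes 2 rolls
Frame 10 starts at roll index 15: 3 remaining rolls

Answer: 0 2 4 6 8 10 11 12 13 15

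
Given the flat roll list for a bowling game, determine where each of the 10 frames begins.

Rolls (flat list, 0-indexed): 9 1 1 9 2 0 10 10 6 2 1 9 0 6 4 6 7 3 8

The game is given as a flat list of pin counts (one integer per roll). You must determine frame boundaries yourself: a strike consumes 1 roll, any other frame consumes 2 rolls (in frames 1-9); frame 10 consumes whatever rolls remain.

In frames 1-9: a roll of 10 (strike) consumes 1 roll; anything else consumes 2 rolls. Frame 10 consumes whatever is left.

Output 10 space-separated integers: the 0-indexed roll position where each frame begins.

Answer: 0 2 4 6 7 8 10 12 14 16

Derivation:
Frame 1 starts at roll index 0: rolls=9,1 (sum=10), consumes 2 rolls
Frame 2 starts at roll index 2: rolls=1,9 (sum=10), consumes 2 rolls
Frame 3 starts at roll index 4: rolls=2,0 (sum=2), consumes 2 rolls
Frame 4 starts at roll index 6: roll=10 (strike), consumes 1 roll
Frame 5 starts at roll index 7: roll=10 (strike), consumes 1 roll
Frame 6 starts at roll index 8: rolls=6,2 (sum=8), consumes 2 rolls
Frame 7 starts at roll index 10: rolls=1,9 (sum=10), consumes 2 rolls
Frame 8 starts at roll index 12: rolls=0,6 (sum=6), consumes 2 rolls
Frame 9 starts at roll index 14: rolls=4,6 (sum=10), consumes 2 rolls
Frame 10 starts at roll index 16: 3 remaining rolls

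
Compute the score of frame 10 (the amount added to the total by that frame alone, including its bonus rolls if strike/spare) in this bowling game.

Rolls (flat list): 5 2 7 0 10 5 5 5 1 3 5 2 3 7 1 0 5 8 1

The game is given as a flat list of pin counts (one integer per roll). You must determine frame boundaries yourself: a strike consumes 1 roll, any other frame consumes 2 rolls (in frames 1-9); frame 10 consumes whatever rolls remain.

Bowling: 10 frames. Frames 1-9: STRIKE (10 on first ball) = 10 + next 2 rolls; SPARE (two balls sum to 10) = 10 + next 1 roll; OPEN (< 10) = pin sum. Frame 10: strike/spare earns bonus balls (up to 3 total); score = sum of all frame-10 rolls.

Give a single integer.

Frame 1: OPEN (5+2=7). Cumulative: 7
Frame 2: OPEN (7+0=7). Cumulative: 14
Frame 3: STRIKE. 10 + next two rolls (5+5) = 20. Cumulative: 34
Frame 4: SPARE (5+5=10). 10 + next roll (5) = 15. Cumulative: 49
Frame 5: OPEN (5+1=6). Cumulative: 55
Frame 6: OPEN (3+5=8). Cumulative: 63
Frame 7: OPEN (2+3=5). Cumulative: 68
Frame 8: OPEN (7+1=8). Cumulative: 76
Frame 9: OPEN (0+5=5). Cumulative: 81
Frame 10: OPEN. Sum of all frame-10 rolls (8+1) = 9. Cumulative: 90

Answer: 9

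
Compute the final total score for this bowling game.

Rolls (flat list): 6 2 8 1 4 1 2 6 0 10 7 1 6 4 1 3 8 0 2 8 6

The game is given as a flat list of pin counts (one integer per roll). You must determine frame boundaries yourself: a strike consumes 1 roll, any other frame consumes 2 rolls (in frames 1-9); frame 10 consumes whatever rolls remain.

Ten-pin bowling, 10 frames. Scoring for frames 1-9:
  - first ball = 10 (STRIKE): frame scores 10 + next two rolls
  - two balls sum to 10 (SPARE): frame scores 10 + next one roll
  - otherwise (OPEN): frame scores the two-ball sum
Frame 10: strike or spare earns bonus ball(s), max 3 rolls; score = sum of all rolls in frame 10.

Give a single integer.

Frame 1: OPEN (6+2=8). Cumulative: 8
Frame 2: OPEN (8+1=9). Cumulative: 17
Frame 3: OPEN (4+1=5). Cumulative: 22
Frame 4: OPEN (2+6=8). Cumulative: 30
Frame 5: SPARE (0+10=10). 10 + next roll (7) = 17. Cumulative: 47
Frame 6: OPEN (7+1=8). Cumulative: 55
Frame 7: SPARE (6+4=10). 10 + next roll (1) = 11. Cumulative: 66
Frame 8: OPEN (1+3=4). Cumulative: 70
Frame 9: OPEN (8+0=8). Cumulative: 78
Frame 10: SPARE. Sum of all frame-10 rolls (2+8+6) = 16. Cumulative: 94

Answer: 94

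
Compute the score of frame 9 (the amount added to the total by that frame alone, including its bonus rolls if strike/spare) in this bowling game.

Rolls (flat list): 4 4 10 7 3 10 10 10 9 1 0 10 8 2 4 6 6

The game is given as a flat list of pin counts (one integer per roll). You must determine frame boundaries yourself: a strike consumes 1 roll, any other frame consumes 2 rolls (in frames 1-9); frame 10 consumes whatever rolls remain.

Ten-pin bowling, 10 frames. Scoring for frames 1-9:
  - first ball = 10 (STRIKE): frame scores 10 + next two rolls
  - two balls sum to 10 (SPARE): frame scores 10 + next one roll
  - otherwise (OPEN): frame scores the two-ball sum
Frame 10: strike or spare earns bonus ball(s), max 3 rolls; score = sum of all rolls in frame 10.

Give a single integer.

Answer: 14

Derivation:
Frame 1: OPEN (4+4=8). Cumulative: 8
Frame 2: STRIKE. 10 + next two rolls (7+3) = 20. Cumulative: 28
Frame 3: SPARE (7+3=10). 10 + next roll (10) = 20. Cumulative: 48
Frame 4: STRIKE. 10 + next two rolls (10+10) = 30. Cumulative: 78
Frame 5: STRIKE. 10 + next two rolls (10+9) = 29. Cumulative: 107
Frame 6: STRIKE. 10 + next two rolls (9+1) = 20. Cumulative: 127
Frame 7: SPARE (9+1=10). 10 + next roll (0) = 10. Cumulative: 137
Frame 8: SPARE (0+10=10). 10 + next roll (8) = 18. Cumulative: 155
Frame 9: SPARE (8+2=10). 10 + next roll (4) = 14. Cumulative: 169
Frame 10: SPARE. Sum of all frame-10 rolls (4+6+6) = 16. Cumulative: 185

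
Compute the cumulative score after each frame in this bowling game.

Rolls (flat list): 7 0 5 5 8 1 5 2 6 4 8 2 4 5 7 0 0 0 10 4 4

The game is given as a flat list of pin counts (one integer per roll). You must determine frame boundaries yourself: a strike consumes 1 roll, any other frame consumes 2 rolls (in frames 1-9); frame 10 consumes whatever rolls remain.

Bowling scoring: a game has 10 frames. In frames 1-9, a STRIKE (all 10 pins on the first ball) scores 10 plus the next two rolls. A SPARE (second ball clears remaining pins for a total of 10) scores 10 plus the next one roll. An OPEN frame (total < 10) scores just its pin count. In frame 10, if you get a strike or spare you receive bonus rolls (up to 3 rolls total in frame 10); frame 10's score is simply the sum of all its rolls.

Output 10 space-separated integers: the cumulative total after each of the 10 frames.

Answer: 7 25 34 41 59 73 82 89 89 107

Derivation:
Frame 1: OPEN (7+0=7). Cumulative: 7
Frame 2: SPARE (5+5=10). 10 + next roll (8) = 18. Cumulative: 25
Frame 3: OPEN (8+1=9). Cumulative: 34
Frame 4: OPEN (5+2=7). Cumulative: 41
Frame 5: SPARE (6+4=10). 10 + next roll (8) = 18. Cumulative: 59
Frame 6: SPARE (8+2=10). 10 + next roll (4) = 14. Cumulative: 73
Frame 7: OPEN (4+5=9). Cumulative: 82
Frame 8: OPEN (7+0=7). Cumulative: 89
Frame 9: OPEN (0+0=0). Cumulative: 89
Frame 10: STRIKE. Sum of all frame-10 rolls (10+4+4) = 18. Cumulative: 107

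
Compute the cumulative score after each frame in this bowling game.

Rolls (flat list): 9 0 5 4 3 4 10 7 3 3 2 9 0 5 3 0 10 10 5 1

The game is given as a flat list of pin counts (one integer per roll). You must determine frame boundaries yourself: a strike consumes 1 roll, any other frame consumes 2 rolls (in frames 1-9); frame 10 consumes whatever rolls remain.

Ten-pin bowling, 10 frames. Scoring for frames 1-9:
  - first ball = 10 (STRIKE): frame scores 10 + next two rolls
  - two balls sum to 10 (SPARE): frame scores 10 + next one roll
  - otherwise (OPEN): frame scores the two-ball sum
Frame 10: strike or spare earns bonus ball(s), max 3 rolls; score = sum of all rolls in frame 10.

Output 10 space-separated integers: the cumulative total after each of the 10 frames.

Answer: 9 18 25 45 58 63 72 80 100 116

Derivation:
Frame 1: OPEN (9+0=9). Cumulative: 9
Frame 2: OPEN (5+4=9). Cumulative: 18
Frame 3: OPEN (3+4=7). Cumulative: 25
Frame 4: STRIKE. 10 + next two rolls (7+3) = 20. Cumulative: 45
Frame 5: SPARE (7+3=10). 10 + next roll (3) = 13. Cumulative: 58
Frame 6: OPEN (3+2=5). Cumulative: 63
Frame 7: OPEN (9+0=9). Cumulative: 72
Frame 8: OPEN (5+3=8). Cumulative: 80
Frame 9: SPARE (0+10=10). 10 + next roll (10) = 20. Cumulative: 100
Frame 10: STRIKE. Sum of all frame-10 rolls (10+5+1) = 16. Cumulative: 116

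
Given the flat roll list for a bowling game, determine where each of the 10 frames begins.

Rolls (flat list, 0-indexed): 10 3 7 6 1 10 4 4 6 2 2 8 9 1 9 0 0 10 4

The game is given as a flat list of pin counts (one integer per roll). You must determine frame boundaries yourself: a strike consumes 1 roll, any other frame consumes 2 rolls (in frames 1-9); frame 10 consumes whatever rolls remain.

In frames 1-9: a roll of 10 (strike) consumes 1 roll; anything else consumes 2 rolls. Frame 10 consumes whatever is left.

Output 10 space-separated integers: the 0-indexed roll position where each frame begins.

Frame 1 starts at roll index 0: roll=10 (strike), consumes 1 roll
Frame 2 starts at roll index 1: rolls=3,7 (sum=10), consumes 2 rolls
Frame 3 starts at roll index 3: rolls=6,1 (sum=7), consumes 2 rolls
Frame 4 starts at roll index 5: roll=10 (strike), consumes 1 roll
Frame 5 starts at roll index 6: rolls=4,4 (sum=8), consumes 2 rolls
Frame 6 starts at roll index 8: rolls=6,2 (sum=8), consumes 2 rolls
Frame 7 starts at roll index 10: rolls=2,8 (sum=10), consumes 2 rolls
Frame 8 starts at roll index 12: rolls=9,1 (sum=10), consumes 2 rolls
Frame 9 starts at roll index 14: rolls=9,0 (sum=9), consumes 2 rolls
Frame 10 starts at roll index 16: 3 remaining rolls

Answer: 0 1 3 5 6 8 10 12 14 16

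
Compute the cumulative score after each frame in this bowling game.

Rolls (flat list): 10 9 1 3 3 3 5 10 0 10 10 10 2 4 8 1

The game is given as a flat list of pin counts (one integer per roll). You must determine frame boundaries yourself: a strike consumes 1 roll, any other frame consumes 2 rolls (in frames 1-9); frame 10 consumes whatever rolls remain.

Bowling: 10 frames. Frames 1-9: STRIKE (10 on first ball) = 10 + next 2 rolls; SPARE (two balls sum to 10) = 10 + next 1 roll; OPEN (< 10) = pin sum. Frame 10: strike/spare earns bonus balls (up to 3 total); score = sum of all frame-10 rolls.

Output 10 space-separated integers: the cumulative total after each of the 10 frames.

Frame 1: STRIKE. 10 + next two rolls (9+1) = 20. Cumulative: 20
Frame 2: SPARE (9+1=10). 10 + next roll (3) = 13. Cumulative: 33
Frame 3: OPEN (3+3=6). Cumulative: 39
Frame 4: OPEN (3+5=8). Cumulative: 47
Frame 5: STRIKE. 10 + next two rolls (0+10) = 20. Cumulative: 67
Frame 6: SPARE (0+10=10). 10 + next roll (10) = 20. Cumulative: 87
Frame 7: STRIKE. 10 + next two rolls (10+2) = 22. Cumulative: 109
Frame 8: STRIKE. 10 + next two rolls (2+4) = 16. Cumulative: 125
Frame 9: OPEN (2+4=6). Cumulative: 131
Frame 10: OPEN. Sum of all frame-10 rolls (8+1) = 9. Cumulative: 140

Answer: 20 33 39 47 67 87 109 125 131 140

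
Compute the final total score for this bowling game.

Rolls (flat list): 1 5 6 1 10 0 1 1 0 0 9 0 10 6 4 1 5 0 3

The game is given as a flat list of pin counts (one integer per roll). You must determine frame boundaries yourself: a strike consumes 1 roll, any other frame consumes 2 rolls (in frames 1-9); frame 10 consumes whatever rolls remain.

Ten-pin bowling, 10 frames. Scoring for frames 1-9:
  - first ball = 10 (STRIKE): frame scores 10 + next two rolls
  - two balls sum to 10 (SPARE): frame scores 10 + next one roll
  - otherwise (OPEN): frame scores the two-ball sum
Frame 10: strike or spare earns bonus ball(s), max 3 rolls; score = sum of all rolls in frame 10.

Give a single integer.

Frame 1: OPEN (1+5=6). Cumulative: 6
Frame 2: OPEN (6+1=7). Cumulative: 13
Frame 3: STRIKE. 10 + next two rolls (0+1) = 11. Cumulative: 24
Frame 4: OPEN (0+1=1). Cumulative: 25
Frame 5: OPEN (1+0=1). Cumulative: 26
Frame 6: OPEN (0+9=9). Cumulative: 35
Frame 7: SPARE (0+10=10). 10 + next roll (6) = 16. Cumulative: 51
Frame 8: SPARE (6+4=10). 10 + next roll (1) = 11. Cumulative: 62
Frame 9: OPEN (1+5=6). Cumulative: 68
Frame 10: OPEN. Sum of all frame-10 rolls (0+3) = 3. Cumulative: 71

Answer: 71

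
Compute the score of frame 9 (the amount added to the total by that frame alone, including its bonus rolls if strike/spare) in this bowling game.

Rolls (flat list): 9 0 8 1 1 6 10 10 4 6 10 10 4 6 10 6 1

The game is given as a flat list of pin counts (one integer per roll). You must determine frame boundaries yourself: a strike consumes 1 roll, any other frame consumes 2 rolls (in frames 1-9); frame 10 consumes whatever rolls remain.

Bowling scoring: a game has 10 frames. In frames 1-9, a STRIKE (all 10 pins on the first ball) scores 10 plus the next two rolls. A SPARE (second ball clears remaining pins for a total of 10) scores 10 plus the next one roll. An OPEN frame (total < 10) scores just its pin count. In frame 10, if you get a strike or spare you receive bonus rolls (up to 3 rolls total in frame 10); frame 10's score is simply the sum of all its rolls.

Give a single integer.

Frame 1: OPEN (9+0=9). Cumulative: 9
Frame 2: OPEN (8+1=9). Cumulative: 18
Frame 3: OPEN (1+6=7). Cumulative: 25
Frame 4: STRIKE. 10 + next two rolls (10+4) = 24. Cumulative: 49
Frame 5: STRIKE. 10 + next two rolls (4+6) = 20. Cumulative: 69
Frame 6: SPARE (4+6=10). 10 + next roll (10) = 20. Cumulative: 89
Frame 7: STRIKE. 10 + next two rolls (10+4) = 24. Cumulative: 113
Frame 8: STRIKE. 10 + next two rolls (4+6) = 20. Cumulative: 133
Frame 9: SPARE (4+6=10). 10 + next roll (10) = 20. Cumulative: 153
Frame 10: STRIKE. Sum of all frame-10 rolls (10+6+1) = 17. Cumulative: 170

Answer: 20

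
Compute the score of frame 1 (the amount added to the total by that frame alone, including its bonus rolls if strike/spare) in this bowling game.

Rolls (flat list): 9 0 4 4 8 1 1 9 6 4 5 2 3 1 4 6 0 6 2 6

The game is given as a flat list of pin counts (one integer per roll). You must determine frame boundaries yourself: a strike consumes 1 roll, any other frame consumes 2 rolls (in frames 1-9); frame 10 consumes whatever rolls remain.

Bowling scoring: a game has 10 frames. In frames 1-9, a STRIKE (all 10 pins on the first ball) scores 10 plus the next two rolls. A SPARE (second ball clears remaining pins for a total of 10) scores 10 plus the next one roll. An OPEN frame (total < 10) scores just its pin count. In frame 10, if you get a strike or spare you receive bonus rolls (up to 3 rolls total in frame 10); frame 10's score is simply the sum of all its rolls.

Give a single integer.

Frame 1: OPEN (9+0=9). Cumulative: 9
Frame 2: OPEN (4+4=8). Cumulative: 17
Frame 3: OPEN (8+1=9). Cumulative: 26

Answer: 9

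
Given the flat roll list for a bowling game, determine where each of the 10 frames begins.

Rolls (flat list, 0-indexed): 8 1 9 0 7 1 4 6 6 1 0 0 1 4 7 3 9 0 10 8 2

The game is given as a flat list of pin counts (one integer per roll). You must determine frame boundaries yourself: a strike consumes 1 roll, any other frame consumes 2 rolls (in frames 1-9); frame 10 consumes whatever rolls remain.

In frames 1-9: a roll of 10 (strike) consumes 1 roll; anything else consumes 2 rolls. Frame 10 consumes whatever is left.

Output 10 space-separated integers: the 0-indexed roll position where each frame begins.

Answer: 0 2 4 6 8 10 12 14 16 18

Derivation:
Frame 1 starts at roll index 0: rolls=8,1 (sum=9), consumes 2 rolls
Frame 2 starts at roll index 2: rolls=9,0 (sum=9), consumes 2 rolls
Frame 3 starts at roll index 4: rolls=7,1 (sum=8), consumes 2 rolls
Frame 4 starts at roll index 6: rolls=4,6 (sum=10), consumes 2 rolls
Frame 5 starts at roll index 8: rolls=6,1 (sum=7), consumes 2 rolls
Frame 6 starts at roll index 10: rolls=0,0 (sum=0), consumes 2 rolls
Frame 7 starts at roll index 12: rolls=1,4 (sum=5), consumes 2 rolls
Frame 8 starts at roll index 14: rolls=7,3 (sum=10), consumes 2 rolls
Frame 9 starts at roll index 16: rolls=9,0 (sum=9), consumes 2 rolls
Frame 10 starts at roll index 18: 3 remaining rolls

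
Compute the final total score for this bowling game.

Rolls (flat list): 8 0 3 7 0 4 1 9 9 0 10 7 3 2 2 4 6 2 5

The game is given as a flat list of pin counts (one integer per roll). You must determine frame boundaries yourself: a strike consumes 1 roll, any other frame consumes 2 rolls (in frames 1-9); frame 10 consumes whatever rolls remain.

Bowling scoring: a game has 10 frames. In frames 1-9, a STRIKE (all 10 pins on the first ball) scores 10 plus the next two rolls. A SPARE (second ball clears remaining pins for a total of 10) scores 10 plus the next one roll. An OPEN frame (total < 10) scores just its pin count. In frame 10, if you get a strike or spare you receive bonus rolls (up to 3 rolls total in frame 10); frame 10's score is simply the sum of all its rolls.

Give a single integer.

Frame 1: OPEN (8+0=8). Cumulative: 8
Frame 2: SPARE (3+7=10). 10 + next roll (0) = 10. Cumulative: 18
Frame 3: OPEN (0+4=4). Cumulative: 22
Frame 4: SPARE (1+9=10). 10 + next roll (9) = 19. Cumulative: 41
Frame 5: OPEN (9+0=9). Cumulative: 50
Frame 6: STRIKE. 10 + next two rolls (7+3) = 20. Cumulative: 70
Frame 7: SPARE (7+3=10). 10 + next roll (2) = 12. Cumulative: 82
Frame 8: OPEN (2+2=4). Cumulative: 86
Frame 9: SPARE (4+6=10). 10 + next roll (2) = 12. Cumulative: 98
Frame 10: OPEN. Sum of all frame-10 rolls (2+5) = 7. Cumulative: 105

Answer: 105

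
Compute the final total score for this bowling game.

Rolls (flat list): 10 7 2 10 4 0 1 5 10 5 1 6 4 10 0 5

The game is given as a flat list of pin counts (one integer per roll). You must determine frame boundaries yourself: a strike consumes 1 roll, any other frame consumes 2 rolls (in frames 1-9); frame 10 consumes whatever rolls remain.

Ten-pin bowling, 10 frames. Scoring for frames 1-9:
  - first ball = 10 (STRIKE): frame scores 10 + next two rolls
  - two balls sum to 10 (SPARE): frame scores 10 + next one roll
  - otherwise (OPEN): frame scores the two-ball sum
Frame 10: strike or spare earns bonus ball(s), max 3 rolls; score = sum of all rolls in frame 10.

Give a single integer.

Frame 1: STRIKE. 10 + next two rolls (7+2) = 19. Cumulative: 19
Frame 2: OPEN (7+2=9). Cumulative: 28
Frame 3: STRIKE. 10 + next two rolls (4+0) = 14. Cumulative: 42
Frame 4: OPEN (4+0=4). Cumulative: 46
Frame 5: OPEN (1+5=6). Cumulative: 52
Frame 6: STRIKE. 10 + next two rolls (5+1) = 16. Cumulative: 68
Frame 7: OPEN (5+1=6). Cumulative: 74
Frame 8: SPARE (6+4=10). 10 + next roll (10) = 20. Cumulative: 94
Frame 9: STRIKE. 10 + next two rolls (0+5) = 15. Cumulative: 109
Frame 10: OPEN. Sum of all frame-10 rolls (0+5) = 5. Cumulative: 114

Answer: 114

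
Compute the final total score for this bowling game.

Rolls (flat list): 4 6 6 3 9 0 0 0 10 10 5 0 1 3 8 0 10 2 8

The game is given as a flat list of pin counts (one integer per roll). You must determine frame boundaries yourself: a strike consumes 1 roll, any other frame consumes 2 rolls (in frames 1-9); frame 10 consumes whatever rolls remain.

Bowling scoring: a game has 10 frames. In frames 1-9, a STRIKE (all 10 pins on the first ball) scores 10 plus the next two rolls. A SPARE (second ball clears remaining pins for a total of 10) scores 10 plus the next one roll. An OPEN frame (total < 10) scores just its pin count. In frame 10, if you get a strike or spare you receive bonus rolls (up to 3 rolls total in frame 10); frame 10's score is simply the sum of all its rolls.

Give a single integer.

Frame 1: SPARE (4+6=10). 10 + next roll (6) = 16. Cumulative: 16
Frame 2: OPEN (6+3=9). Cumulative: 25
Frame 3: OPEN (9+0=9). Cumulative: 34
Frame 4: OPEN (0+0=0). Cumulative: 34
Frame 5: STRIKE. 10 + next two rolls (10+5) = 25. Cumulative: 59
Frame 6: STRIKE. 10 + next two rolls (5+0) = 15. Cumulative: 74
Frame 7: OPEN (5+0=5). Cumulative: 79
Frame 8: OPEN (1+3=4). Cumulative: 83
Frame 9: OPEN (8+0=8). Cumulative: 91
Frame 10: STRIKE. Sum of all frame-10 rolls (10+2+8) = 20. Cumulative: 111

Answer: 111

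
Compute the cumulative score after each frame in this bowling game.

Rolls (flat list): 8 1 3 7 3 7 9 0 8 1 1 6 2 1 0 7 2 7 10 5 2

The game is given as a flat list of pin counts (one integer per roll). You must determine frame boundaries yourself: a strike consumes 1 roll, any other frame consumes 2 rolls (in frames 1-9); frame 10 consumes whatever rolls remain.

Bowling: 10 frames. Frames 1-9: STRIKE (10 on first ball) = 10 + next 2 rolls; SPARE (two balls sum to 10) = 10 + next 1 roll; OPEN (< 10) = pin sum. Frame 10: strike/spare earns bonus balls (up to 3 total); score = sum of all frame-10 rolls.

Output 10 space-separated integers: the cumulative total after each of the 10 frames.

Answer: 9 22 41 50 59 66 69 76 85 102

Derivation:
Frame 1: OPEN (8+1=9). Cumulative: 9
Frame 2: SPARE (3+7=10). 10 + next roll (3) = 13. Cumulative: 22
Frame 3: SPARE (3+7=10). 10 + next roll (9) = 19. Cumulative: 41
Frame 4: OPEN (9+0=9). Cumulative: 50
Frame 5: OPEN (8+1=9). Cumulative: 59
Frame 6: OPEN (1+6=7). Cumulative: 66
Frame 7: OPEN (2+1=3). Cumulative: 69
Frame 8: OPEN (0+7=7). Cumulative: 76
Frame 9: OPEN (2+7=9). Cumulative: 85
Frame 10: STRIKE. Sum of all frame-10 rolls (10+5+2) = 17. Cumulative: 102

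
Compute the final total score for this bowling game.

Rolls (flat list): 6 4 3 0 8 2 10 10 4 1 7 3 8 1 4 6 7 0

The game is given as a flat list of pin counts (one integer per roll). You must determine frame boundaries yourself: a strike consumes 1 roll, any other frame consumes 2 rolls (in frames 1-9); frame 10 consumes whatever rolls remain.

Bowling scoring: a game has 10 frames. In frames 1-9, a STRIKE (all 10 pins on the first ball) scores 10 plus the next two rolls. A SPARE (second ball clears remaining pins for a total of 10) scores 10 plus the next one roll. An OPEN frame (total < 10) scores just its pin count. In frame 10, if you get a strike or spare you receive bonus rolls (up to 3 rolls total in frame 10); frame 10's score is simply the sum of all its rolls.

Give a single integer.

Frame 1: SPARE (6+4=10). 10 + next roll (3) = 13. Cumulative: 13
Frame 2: OPEN (3+0=3). Cumulative: 16
Frame 3: SPARE (8+2=10). 10 + next roll (10) = 20. Cumulative: 36
Frame 4: STRIKE. 10 + next two rolls (10+4) = 24. Cumulative: 60
Frame 5: STRIKE. 10 + next two rolls (4+1) = 15. Cumulative: 75
Frame 6: OPEN (4+1=5). Cumulative: 80
Frame 7: SPARE (7+3=10). 10 + next roll (8) = 18. Cumulative: 98
Frame 8: OPEN (8+1=9). Cumulative: 107
Frame 9: SPARE (4+6=10). 10 + next roll (7) = 17. Cumulative: 124
Frame 10: OPEN. Sum of all frame-10 rolls (7+0) = 7. Cumulative: 131

Answer: 131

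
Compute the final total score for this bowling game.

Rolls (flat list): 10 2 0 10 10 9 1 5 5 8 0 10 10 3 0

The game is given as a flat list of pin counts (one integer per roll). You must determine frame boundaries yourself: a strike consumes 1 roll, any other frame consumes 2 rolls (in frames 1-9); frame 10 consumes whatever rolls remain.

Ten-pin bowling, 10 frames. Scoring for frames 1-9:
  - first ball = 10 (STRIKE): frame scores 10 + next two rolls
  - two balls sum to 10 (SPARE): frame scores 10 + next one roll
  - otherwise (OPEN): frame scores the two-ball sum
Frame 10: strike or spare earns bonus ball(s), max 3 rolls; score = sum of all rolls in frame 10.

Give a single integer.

Frame 1: STRIKE. 10 + next two rolls (2+0) = 12. Cumulative: 12
Frame 2: OPEN (2+0=2). Cumulative: 14
Frame 3: STRIKE. 10 + next two rolls (10+9) = 29. Cumulative: 43
Frame 4: STRIKE. 10 + next two rolls (9+1) = 20. Cumulative: 63
Frame 5: SPARE (9+1=10). 10 + next roll (5) = 15. Cumulative: 78
Frame 6: SPARE (5+5=10). 10 + next roll (8) = 18. Cumulative: 96
Frame 7: OPEN (8+0=8). Cumulative: 104
Frame 8: STRIKE. 10 + next two rolls (10+3) = 23. Cumulative: 127
Frame 9: STRIKE. 10 + next two rolls (3+0) = 13. Cumulative: 140
Frame 10: OPEN. Sum of all frame-10 rolls (3+0) = 3. Cumulative: 143

Answer: 143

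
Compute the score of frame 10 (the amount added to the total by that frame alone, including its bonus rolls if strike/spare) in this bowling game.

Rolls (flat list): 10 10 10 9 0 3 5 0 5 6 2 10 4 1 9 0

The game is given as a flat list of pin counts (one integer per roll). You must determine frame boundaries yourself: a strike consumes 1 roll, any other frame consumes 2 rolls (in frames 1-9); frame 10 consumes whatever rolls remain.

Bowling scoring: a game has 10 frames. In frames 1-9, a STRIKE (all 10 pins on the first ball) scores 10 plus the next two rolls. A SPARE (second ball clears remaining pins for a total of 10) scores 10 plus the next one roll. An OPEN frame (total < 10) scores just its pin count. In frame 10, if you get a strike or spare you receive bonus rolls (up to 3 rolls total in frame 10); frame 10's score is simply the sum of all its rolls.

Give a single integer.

Frame 1: STRIKE. 10 + next two rolls (10+10) = 30. Cumulative: 30
Frame 2: STRIKE. 10 + next two rolls (10+9) = 29. Cumulative: 59
Frame 3: STRIKE. 10 + next two rolls (9+0) = 19. Cumulative: 78
Frame 4: OPEN (9+0=9). Cumulative: 87
Frame 5: OPEN (3+5=8). Cumulative: 95
Frame 6: OPEN (0+5=5). Cumulative: 100
Frame 7: OPEN (6+2=8). Cumulative: 108
Frame 8: STRIKE. 10 + next two rolls (4+1) = 15. Cumulative: 123
Frame 9: OPEN (4+1=5). Cumulative: 128
Frame 10: OPEN. Sum of all frame-10 rolls (9+0) = 9. Cumulative: 137

Answer: 9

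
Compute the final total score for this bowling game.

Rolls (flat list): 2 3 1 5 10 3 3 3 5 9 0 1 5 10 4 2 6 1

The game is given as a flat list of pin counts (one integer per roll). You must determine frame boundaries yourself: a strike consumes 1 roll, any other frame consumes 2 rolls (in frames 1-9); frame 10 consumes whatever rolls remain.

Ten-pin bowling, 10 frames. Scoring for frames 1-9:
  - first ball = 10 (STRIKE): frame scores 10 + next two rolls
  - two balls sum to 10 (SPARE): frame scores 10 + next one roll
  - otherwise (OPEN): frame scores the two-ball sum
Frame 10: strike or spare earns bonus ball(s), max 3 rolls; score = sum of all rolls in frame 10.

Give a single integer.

Frame 1: OPEN (2+3=5). Cumulative: 5
Frame 2: OPEN (1+5=6). Cumulative: 11
Frame 3: STRIKE. 10 + next two rolls (3+3) = 16. Cumulative: 27
Frame 4: OPEN (3+3=6). Cumulative: 33
Frame 5: OPEN (3+5=8). Cumulative: 41
Frame 6: OPEN (9+0=9). Cumulative: 50
Frame 7: OPEN (1+5=6). Cumulative: 56
Frame 8: STRIKE. 10 + next two rolls (4+2) = 16. Cumulative: 72
Frame 9: OPEN (4+2=6). Cumulative: 78
Frame 10: OPEN. Sum of all frame-10 rolls (6+1) = 7. Cumulative: 85

Answer: 85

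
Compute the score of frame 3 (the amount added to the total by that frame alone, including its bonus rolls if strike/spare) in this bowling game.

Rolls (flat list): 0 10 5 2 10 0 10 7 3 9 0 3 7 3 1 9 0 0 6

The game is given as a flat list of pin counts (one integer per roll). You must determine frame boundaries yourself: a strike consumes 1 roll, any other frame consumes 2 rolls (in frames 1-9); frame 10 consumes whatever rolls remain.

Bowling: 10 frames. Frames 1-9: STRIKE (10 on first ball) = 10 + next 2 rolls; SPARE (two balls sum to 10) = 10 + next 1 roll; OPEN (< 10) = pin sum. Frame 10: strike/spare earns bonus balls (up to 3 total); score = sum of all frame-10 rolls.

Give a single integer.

Answer: 20

Derivation:
Frame 1: SPARE (0+10=10). 10 + next roll (5) = 15. Cumulative: 15
Frame 2: OPEN (5+2=7). Cumulative: 22
Frame 3: STRIKE. 10 + next two rolls (0+10) = 20. Cumulative: 42
Frame 4: SPARE (0+10=10). 10 + next roll (7) = 17. Cumulative: 59
Frame 5: SPARE (7+3=10). 10 + next roll (9) = 19. Cumulative: 78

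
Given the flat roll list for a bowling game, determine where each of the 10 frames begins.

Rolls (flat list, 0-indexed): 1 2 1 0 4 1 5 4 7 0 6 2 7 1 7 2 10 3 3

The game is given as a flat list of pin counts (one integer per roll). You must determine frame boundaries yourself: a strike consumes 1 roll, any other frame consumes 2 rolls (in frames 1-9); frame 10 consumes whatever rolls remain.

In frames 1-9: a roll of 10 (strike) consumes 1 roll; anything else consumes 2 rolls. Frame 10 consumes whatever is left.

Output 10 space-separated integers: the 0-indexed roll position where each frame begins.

Answer: 0 2 4 6 8 10 12 14 16 17

Derivation:
Frame 1 starts at roll index 0: rolls=1,2 (sum=3), consumes 2 rolls
Frame 2 starts at roll index 2: rolls=1,0 (sum=1), consumes 2 rolls
Frame 3 starts at roll index 4: rolls=4,1 (sum=5), consumes 2 rolls
Frame 4 starts at roll index 6: rolls=5,4 (sum=9), consumes 2 rolls
Frame 5 starts at roll index 8: rolls=7,0 (sum=7), consumes 2 rolls
Frame 6 starts at roll index 10: rolls=6,2 (sum=8), consumes 2 rolls
Frame 7 starts at roll index 12: rolls=7,1 (sum=8), consumes 2 rolls
Frame 8 starts at roll index 14: rolls=7,2 (sum=9), consumes 2 rolls
Frame 9 starts at roll index 16: roll=10 (strike), consumes 1 roll
Frame 10 starts at roll index 17: 2 remaining rolls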